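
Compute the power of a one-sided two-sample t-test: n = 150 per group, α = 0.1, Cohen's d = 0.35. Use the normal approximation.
Power ≈ 0.96

Power calculation (two-sample t-test, normal approximation):
z_β = d · √(n/2) - z_α
z_β = 0.35 · √(150/2) - 1.282
z_β = 0.35 · 8.660 - 1.282
z_β = 1.750

Power = Φ(z_β) = Φ(1.750) ≈ 0.960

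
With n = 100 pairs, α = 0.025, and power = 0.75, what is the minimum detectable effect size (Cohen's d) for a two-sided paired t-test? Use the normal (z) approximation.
d ≈ 0.29

Minimum detectable effect (paired t-test, normal approximation):
d = (z_{α/2} + z_β) / √n
d = (2.241 + 0.674) / √100
d = 2.916 / 10.000
d ≈ 0.29

By Cohen's convention (0.2 small / 0.5 medium / 0.8 large): small effect.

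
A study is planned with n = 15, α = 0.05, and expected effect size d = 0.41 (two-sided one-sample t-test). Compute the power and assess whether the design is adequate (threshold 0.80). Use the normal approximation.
Power ≈ 0.35; the study is underpowered (power < 0.80)

Power calculation (one-sample t-test, normal approximation):
z_β = d · √n - z_{α/2}
z_β = 0.41 · √15 - 1.960
z_β = 0.41 · 3.873 - 1.960
z_β = -0.372

Power = Φ(z_β) = Φ(-0.372) ≈ 0.355

Effect size d = 0.41 is small by Cohen's convention (0.2/0.5/0.8).

Threshold: power ≥ 0.80 is conventionally adequate.
Power ≈ 0.35 → the study is underpowered (power < 0.80).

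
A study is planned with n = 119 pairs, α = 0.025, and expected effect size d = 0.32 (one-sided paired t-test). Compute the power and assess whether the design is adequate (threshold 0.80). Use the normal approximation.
Power ≈ 0.94; the study is adequately powered (power ≥ 0.80)

Power calculation (paired t-test, normal approximation):
z_β = d · √n - z_α
z_β = 0.32 · √119 - 1.960
z_β = 0.32 · 10.909 - 1.960
z_β = 1.531

Power = Φ(z_β) = Φ(1.531) ≈ 0.937

Effect size d = 0.32 is small by Cohen's convention (0.2/0.5/0.8).

Threshold: power ≥ 0.80 is conventionally adequate.
Power ≈ 0.94 → the study is adequately powered (power ≥ 0.80).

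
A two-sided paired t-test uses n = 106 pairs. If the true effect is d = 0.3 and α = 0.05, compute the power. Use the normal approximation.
Power ≈ 0.87

Power calculation (paired t-test, normal approximation):
z_β = d · √n - z_{α/2}
z_β = 0.3 · √106 - 1.960
z_β = 0.3 · 10.296 - 1.960
z_β = 1.129

Power = Φ(z_β) = Φ(1.129) ≈ 0.870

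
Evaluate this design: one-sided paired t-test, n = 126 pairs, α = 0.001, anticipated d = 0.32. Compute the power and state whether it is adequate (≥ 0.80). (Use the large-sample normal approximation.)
Power ≈ 0.69; the study is underpowered (power < 0.80)

Power calculation (paired t-test, normal approximation):
z_β = d · √n - z_α
z_β = 0.32 · √126 - 3.090
z_β = 0.32 · 11.225 - 3.090
z_β = 0.502

Power = Φ(z_β) = Φ(0.502) ≈ 0.692

Effect size d = 0.32 is small by Cohen's convention (0.2/0.5/0.8).

Threshold: power ≥ 0.80 is conventionally adequate.
Power ≈ 0.69 → the study is underpowered (power < 0.80).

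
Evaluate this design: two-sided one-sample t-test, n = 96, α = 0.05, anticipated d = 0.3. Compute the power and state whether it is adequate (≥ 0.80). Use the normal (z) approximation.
Power ≈ 0.84; the study is adequately powered (power ≥ 0.80)

Power calculation (one-sample t-test, normal approximation):
z_β = d · √n - z_{α/2}
z_β = 0.3 · √96 - 1.960
z_β = 0.3 · 9.798 - 1.960
z_β = 0.979

Power = Φ(z_β) = Φ(0.979) ≈ 0.836

Effect size d = 0.3 is small by Cohen's convention (0.2/0.5/0.8).

Threshold: power ≥ 0.80 is conventionally adequate.
Power ≈ 0.84 → the study is adequately powered (power ≥ 0.80).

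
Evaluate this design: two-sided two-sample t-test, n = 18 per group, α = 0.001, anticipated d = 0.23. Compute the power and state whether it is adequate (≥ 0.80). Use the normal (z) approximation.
Power ≈ 0.00; the study is underpowered (power < 0.80)

Power calculation (two-sample t-test, normal approximation):
z_β = d · √(n/2) - z_{α/2}
z_β = 0.23 · √(18/2) - 3.291
z_β = 0.23 · 3.000 - 3.291
z_β = -2.601

Power = Φ(z_β) = Φ(-2.601) ≈ 0.005

Effect size d = 0.23 is small by Cohen's convention (0.2/0.5/0.8).

Threshold: power ≥ 0.80 is conventionally adequate.
Power ≈ 0.00 → the study is underpowered (power < 0.80).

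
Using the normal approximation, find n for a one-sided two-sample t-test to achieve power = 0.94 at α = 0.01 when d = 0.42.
n = 171 per group

Sample size formula (two-sample t-test, normal approximation):
n = 2 · ((z_α + z_β) / d)²

z_α = 2.326 (for α = 0.01, one-sided)
z_β = 1.555 (for power = 0.94)
d = 0.42

n = 2 · ((2.326 + 1.555) / 0.42)²
n = 2 · (9.240)²
n ≈ 170.76
Round up to the next whole number: n = 171 per group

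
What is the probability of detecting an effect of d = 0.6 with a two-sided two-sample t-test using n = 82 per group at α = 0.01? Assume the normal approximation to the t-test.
Power ≈ 0.90

Power calculation (two-sample t-test, normal approximation):
z_β = d · √(n/2) - z_{α/2}
z_β = 0.6 · √(82/2) - 2.576
z_β = 0.6 · 6.403 - 2.576
z_β = 1.266

Power = Φ(z_β) = Φ(1.266) ≈ 0.897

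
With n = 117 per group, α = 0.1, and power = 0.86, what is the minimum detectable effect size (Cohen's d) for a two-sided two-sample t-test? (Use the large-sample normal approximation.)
d ≈ 0.36

Minimum detectable effect (two-sample t-test, normal approximation):
d = (z_{α/2} + z_β) / √(n/2)
d = (1.645 + 1.080) / √(117/2)
d = 2.725 / 7.649
d ≈ 0.36

By Cohen's convention (0.2 small / 0.5 medium / 0.8 large): small effect.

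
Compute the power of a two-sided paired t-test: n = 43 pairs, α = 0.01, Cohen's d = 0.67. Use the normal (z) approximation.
Power ≈ 0.97

Power calculation (paired t-test, normal approximation):
z_β = d · √n - z_{α/2}
z_β = 0.67 · √43 - 2.576
z_β = 0.67 · 6.557 - 2.576
z_β = 1.818

Power = Φ(z_β) = Φ(1.818) ≈ 0.965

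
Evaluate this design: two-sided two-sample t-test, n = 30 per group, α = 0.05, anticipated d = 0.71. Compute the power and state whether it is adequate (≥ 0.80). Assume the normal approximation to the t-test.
Power ≈ 0.79; the study is underpowered (power < 0.80)

Power calculation (two-sample t-test, normal approximation):
z_β = d · √(n/2) - z_{α/2}
z_β = 0.71 · √(30/2) - 1.960
z_β = 0.71 · 3.873 - 1.960
z_β = 0.790

Power = Φ(z_β) = Φ(0.790) ≈ 0.785

Effect size d = 0.71 is medium by Cohen's convention (0.2/0.5/0.8).

Threshold: power ≥ 0.80 is conventionally adequate.
Power ≈ 0.79 → the study is underpowered (power < 0.80).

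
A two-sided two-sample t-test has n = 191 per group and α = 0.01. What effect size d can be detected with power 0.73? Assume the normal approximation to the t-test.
d ≈ 0.33

Minimum detectable effect (two-sample t-test, normal approximation):
d = (z_{α/2} + z_β) / √(n/2)
d = (2.576 + 0.613) / √(191/2)
d = 3.189 / 9.772
d ≈ 0.33

By Cohen's convention (0.2 small / 0.5 medium / 0.8 large): small effect.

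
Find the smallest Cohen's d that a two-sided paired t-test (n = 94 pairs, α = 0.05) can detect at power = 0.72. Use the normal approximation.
d ≈ 0.26

Minimum detectable effect (paired t-test, normal approximation):
d = (z_{α/2} + z_β) / √n
d = (1.960 + 0.583) / √94
d = 2.543 / 9.695
d ≈ 0.26

By Cohen's convention (0.2 small / 0.5 medium / 0.8 large): small effect.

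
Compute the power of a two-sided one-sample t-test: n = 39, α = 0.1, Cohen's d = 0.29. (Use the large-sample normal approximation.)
Power ≈ 0.57

Power calculation (one-sample t-test, normal approximation):
z_β = d · √n - z_{α/2}
z_β = 0.29 · √39 - 1.645
z_β = 0.29 · 6.245 - 1.645
z_β = 0.166

Power = Φ(z_β) = Φ(0.166) ≈ 0.566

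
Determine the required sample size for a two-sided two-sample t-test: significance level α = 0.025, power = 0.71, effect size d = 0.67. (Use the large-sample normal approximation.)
n = 35 per group

Sample size formula (two-sample t-test, normal approximation):
n = 2 · ((z_{α/2} + z_β) / d)²

z_{α/2} = 2.241 (for α = 0.025, two-sided)
z_β = 0.553 (for power = 0.71)
d = 0.67

n = 2 · ((2.241 + 0.553) / 0.67)²
n = 2 · (4.170)²
n ≈ 34.78
Round up to the next whole number: n = 35 per group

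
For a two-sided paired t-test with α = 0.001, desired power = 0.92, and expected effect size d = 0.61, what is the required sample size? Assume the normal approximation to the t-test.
n = 60 pairs

Sample size formula (paired t-test, normal approximation):
n = ((z_{α/2} + z_β) / d)²

z_{α/2} = 3.291 (for α = 0.001, two-sided)
z_β = 1.405 (for power = 0.92)
d = 0.61

n = ((3.291 + 1.405) / 0.61)²
n = (7.698)²
n ≈ 59.26
Round up to the next whole number: n = 60 pairs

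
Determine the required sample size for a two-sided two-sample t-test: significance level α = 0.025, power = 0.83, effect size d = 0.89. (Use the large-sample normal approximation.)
n = 26 per group

Sample size formula (two-sample t-test, normal approximation):
n = 2 · ((z_{α/2} + z_β) / d)²

z_{α/2} = 2.241 (for α = 0.025, two-sided)
z_β = 0.954 (for power = 0.83)
d = 0.89

n = 2 · ((2.241 + 0.954) / 0.89)²
n = 2 · (3.590)²
n ≈ 25.78
Round up to the next whole number: n = 26 per group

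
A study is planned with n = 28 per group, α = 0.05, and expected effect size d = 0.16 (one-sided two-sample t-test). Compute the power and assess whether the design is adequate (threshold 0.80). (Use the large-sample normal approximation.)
Power ≈ 0.15; the study is underpowered (power < 0.80)

Power calculation (two-sample t-test, normal approximation):
z_β = d · √(n/2) - z_α
z_β = 0.16 · √(28/2) - 1.645
z_β = 0.16 · 3.742 - 1.645
z_β = -1.046

Power = Φ(z_β) = Φ(-1.046) ≈ 0.148

Effect size d = 0.16 is very small by Cohen's convention (0.2/0.5/0.8).

Threshold: power ≥ 0.80 is conventionally adequate.
Power ≈ 0.15 → the study is underpowered (power < 0.80).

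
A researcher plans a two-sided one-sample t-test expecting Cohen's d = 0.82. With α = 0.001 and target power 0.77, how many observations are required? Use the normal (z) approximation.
n = 25

Sample size formula (one-sample t-test, normal approximation):
n = ((z_{α/2} + z_β) / d)²

z_{α/2} = 3.291 (for α = 0.001, two-sided)
z_β = 0.739 (for power = 0.77)
d = 0.82

n = ((3.291 + 0.739) / 0.82)²
n = (4.915)²
n ≈ 24.16
Round up to the next whole number: n = 25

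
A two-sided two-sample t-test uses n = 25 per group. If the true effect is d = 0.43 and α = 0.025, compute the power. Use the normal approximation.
Power ≈ 0.24

Power calculation (two-sample t-test, normal approximation):
z_β = d · √(n/2) - z_{α/2}
z_β = 0.43 · √(25/2) - 2.241
z_β = 0.43 · 3.536 - 2.241
z_β = -0.721

Power = Φ(z_β) = Φ(-0.721) ≈ 0.235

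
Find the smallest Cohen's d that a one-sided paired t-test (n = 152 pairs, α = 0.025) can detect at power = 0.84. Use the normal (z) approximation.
d ≈ 0.24

Minimum detectable effect (paired t-test, normal approximation):
d = (z_α + z_β) / √n
d = (1.960 + 0.994) / √152
d = 2.954 / 12.329
d ≈ 0.24

By Cohen's convention (0.2 small / 0.5 medium / 0.8 large): small effect.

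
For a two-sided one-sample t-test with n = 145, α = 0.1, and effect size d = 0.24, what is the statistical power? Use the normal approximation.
Power ≈ 0.89

Power calculation (one-sample t-test, normal approximation):
z_β = d · √n - z_{α/2}
z_β = 0.24 · √145 - 1.645
z_β = 0.24 · 12.042 - 1.645
z_β = 1.245

Power = Φ(z_β) = Φ(1.245) ≈ 0.893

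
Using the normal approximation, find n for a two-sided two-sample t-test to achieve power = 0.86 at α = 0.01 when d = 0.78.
n = 44 per group

Sample size formula (two-sample t-test, normal approximation):
n = 2 · ((z_{α/2} + z_β) / d)²

z_{α/2} = 2.576 (for α = 0.01, two-sided)
z_β = 1.080 (for power = 0.86)
d = 0.78

n = 2 · ((2.576 + 1.080) / 0.78)²
n = 2 · (4.687)²
n ≈ 43.94
Round up to the next whole number: n = 44 per group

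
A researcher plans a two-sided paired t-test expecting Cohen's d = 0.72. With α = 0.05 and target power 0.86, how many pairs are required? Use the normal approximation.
n = 18 pairs

Sample size formula (paired t-test, normal approximation):
n = ((z_{α/2} + z_β) / d)²

z_{α/2} = 1.960 (for α = 0.05, two-sided)
z_β = 1.080 (for power = 0.86)
d = 0.72

n = ((1.960 + 1.080) / 0.72)²
n = (4.222)²
n ≈ 17.83
Round up to the next whole number: n = 18 pairs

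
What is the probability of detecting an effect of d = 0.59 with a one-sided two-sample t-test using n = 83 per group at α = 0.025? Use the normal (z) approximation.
Power ≈ 0.97

Power calculation (two-sample t-test, normal approximation):
z_β = d · √(n/2) - z_α
z_β = 0.59 · √(83/2) - 1.960
z_β = 0.59 · 6.442 - 1.960
z_β = 1.841

Power = Φ(z_β) = Φ(1.841) ≈ 0.967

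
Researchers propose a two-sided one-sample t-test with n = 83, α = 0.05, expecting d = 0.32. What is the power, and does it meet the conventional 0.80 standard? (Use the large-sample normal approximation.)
Power ≈ 0.83; the study is adequately powered (power ≥ 0.80)

Power calculation (one-sample t-test, normal approximation):
z_β = d · √n - z_{α/2}
z_β = 0.32 · √83 - 1.960
z_β = 0.32 · 9.110 - 1.960
z_β = 0.955

Power = Φ(z_β) = Φ(0.955) ≈ 0.830

Effect size d = 0.32 is small by Cohen's convention (0.2/0.5/0.8).

Threshold: power ≥ 0.80 is conventionally adequate.
Power ≈ 0.83 → the study is adequately powered (power ≥ 0.80).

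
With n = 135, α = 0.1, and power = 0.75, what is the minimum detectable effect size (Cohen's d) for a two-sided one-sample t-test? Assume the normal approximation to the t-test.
d ≈ 0.20

Minimum detectable effect (one-sample t-test, normal approximation):
d = (z_{α/2} + z_β) / √n
d = (1.645 + 0.674) / √135
d = 2.319 / 11.619
d ≈ 0.20

By Cohen's convention (0.2 small / 0.5 medium / 0.8 large): small effect.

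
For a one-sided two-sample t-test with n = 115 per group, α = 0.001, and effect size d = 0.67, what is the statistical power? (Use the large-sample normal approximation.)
Power ≈ 0.98

Power calculation (two-sample t-test, normal approximation):
z_β = d · √(n/2) - z_α
z_β = 0.67 · √(115/2) - 3.090
z_β = 0.67 · 7.583 - 3.090
z_β = 1.990

Power = Φ(z_β) = Φ(1.990) ≈ 0.977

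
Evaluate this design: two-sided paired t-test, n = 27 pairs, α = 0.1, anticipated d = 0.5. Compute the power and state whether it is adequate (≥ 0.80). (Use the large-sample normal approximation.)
Power ≈ 0.83; the study is adequately powered (power ≥ 0.80)

Power calculation (paired t-test, normal approximation):
z_β = d · √n - z_{α/2}
z_β = 0.5 · √27 - 1.645
z_β = 0.5 · 5.196 - 1.645
z_β = 0.953

Power = Φ(z_β) = Φ(0.953) ≈ 0.830

Effect size d = 0.5 is medium by Cohen's convention (0.2/0.5/0.8).

Threshold: power ≥ 0.80 is conventionally adequate.
Power ≈ 0.83 → the study is adequately powered (power ≥ 0.80).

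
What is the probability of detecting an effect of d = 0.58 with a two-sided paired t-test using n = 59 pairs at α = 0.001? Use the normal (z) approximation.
Power ≈ 0.88

Power calculation (paired t-test, normal approximation):
z_β = d · √n - z_{α/2}
z_β = 0.58 · √59 - 3.291
z_β = 0.58 · 7.681 - 3.291
z_β = 1.165

Power = Φ(z_β) = Φ(1.165) ≈ 0.878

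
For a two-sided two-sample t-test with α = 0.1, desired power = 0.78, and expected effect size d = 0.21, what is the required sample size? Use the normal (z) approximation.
n = 265 per group

Sample size formula (two-sample t-test, normal approximation):
n = 2 · ((z_{α/2} + z_β) / d)²

z_{α/2} = 1.645 (for α = 0.1, two-sided)
z_β = 0.772 (for power = 0.78)
d = 0.21

n = 2 · ((1.645 + 0.772) / 0.21)²
n = 2 · (11.510)²
n ≈ 264.96
Round up to the next whole number: n = 265 per group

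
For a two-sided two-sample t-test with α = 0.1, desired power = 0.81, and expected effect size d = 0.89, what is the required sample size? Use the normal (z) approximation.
n = 17 per group

Sample size formula (two-sample t-test, normal approximation):
n = 2 · ((z_{α/2} + z_β) / d)²

z_{α/2} = 1.645 (for α = 0.1, two-sided)
z_β = 0.878 (for power = 0.81)
d = 0.89

n = 2 · ((1.645 + 0.878) / 0.89)²
n = 2 · (2.835)²
n ≈ 16.07
Round up to the next whole number: n = 17 per group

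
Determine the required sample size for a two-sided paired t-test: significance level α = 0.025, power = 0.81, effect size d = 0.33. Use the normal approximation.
n = 90 pairs

Sample size formula (paired t-test, normal approximation):
n = ((z_{α/2} + z_β) / d)²

z_{α/2} = 2.241 (for α = 0.025, two-sided)
z_β = 0.878 (for power = 0.81)
d = 0.33

n = ((2.241 + 0.878) / 0.33)²
n = (9.452)²
n ≈ 89.34
Round up to the next whole number: n = 90 pairs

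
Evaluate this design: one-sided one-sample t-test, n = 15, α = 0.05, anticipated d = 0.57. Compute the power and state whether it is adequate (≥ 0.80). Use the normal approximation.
Power ≈ 0.71; the study is underpowered (power < 0.80)

Power calculation (one-sample t-test, normal approximation):
z_β = d · √n - z_α
z_β = 0.57 · √15 - 1.645
z_β = 0.57 · 3.873 - 1.645
z_β = 0.563

Power = Φ(z_β) = Φ(0.563) ≈ 0.713

Effect size d = 0.57 is medium by Cohen's convention (0.2/0.5/0.8).

Threshold: power ≥ 0.80 is conventionally adequate.
Power ≈ 0.71 → the study is underpowered (power < 0.80).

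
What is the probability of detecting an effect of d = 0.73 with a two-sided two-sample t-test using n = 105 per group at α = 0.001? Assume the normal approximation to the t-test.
Power ≈ 0.98

Power calculation (two-sample t-test, normal approximation):
z_β = d · √(n/2) - z_{α/2}
z_β = 0.73 · √(105/2) - 3.291
z_β = 0.73 · 7.246 - 3.291
z_β = 1.999

Power = Φ(z_β) = Φ(1.999) ≈ 0.977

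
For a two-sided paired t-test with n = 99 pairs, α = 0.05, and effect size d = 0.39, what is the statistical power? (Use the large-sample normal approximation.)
Power ≈ 0.97

Power calculation (paired t-test, normal approximation):
z_β = d · √n - z_{α/2}
z_β = 0.39 · √99 - 1.960
z_β = 0.39 · 9.950 - 1.960
z_β = 1.920

Power = Φ(z_β) = Φ(1.920) ≈ 0.973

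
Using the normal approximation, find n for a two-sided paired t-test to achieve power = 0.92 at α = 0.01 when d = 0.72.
n = 31 pairs

Sample size formula (paired t-test, normal approximation):
n = ((z_{α/2} + z_β) / d)²

z_{α/2} = 2.576 (for α = 0.01, two-sided)
z_β = 1.405 (for power = 0.92)
d = 0.72

n = ((2.576 + 1.405) / 0.72)²
n = (5.529)²
n ≈ 30.57
Round up to the next whole number: n = 31 pairs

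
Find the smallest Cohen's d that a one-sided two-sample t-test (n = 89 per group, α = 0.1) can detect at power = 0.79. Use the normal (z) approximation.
d ≈ 0.31

Minimum detectable effect (two-sample t-test, normal approximation):
d = (z_α + z_β) / √(n/2)
d = (1.282 + 0.806) / √(89/2)
d = 2.088 / 6.671
d ≈ 0.31

By Cohen's convention (0.2 small / 0.5 medium / 0.8 large): small effect.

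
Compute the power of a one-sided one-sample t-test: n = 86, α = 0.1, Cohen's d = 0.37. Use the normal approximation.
Power ≈ 0.98

Power calculation (one-sample t-test, normal approximation):
z_β = d · √n - z_α
z_β = 0.37 · √86 - 1.282
z_β = 0.37 · 9.274 - 1.282
z_β = 2.150

Power = Φ(z_β) = Φ(2.150) ≈ 0.984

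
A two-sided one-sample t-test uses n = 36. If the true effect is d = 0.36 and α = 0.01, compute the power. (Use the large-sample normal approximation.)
Power ≈ 0.34

Power calculation (one-sample t-test, normal approximation):
z_β = d · √n - z_{α/2}
z_β = 0.36 · √36 - 2.576
z_β = 0.36 · 6.000 - 2.576
z_β = -0.416

Power = Φ(z_β) = Φ(-0.416) ≈ 0.339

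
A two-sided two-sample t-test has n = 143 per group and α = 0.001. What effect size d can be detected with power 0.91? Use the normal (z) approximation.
d ≈ 0.55

Minimum detectable effect (two-sample t-test, normal approximation):
d = (z_{α/2} + z_β) / √(n/2)
d = (3.291 + 1.341) / √(143/2)
d = 4.631 / 8.456
d ≈ 0.55

By Cohen's convention (0.2 small / 0.5 medium / 0.8 large): medium effect.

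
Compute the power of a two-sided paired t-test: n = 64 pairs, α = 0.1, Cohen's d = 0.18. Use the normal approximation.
Power ≈ 0.42

Power calculation (paired t-test, normal approximation):
z_β = d · √n - z_{α/2}
z_β = 0.18 · √64 - 1.645
z_β = 0.18 · 8.000 - 1.645
z_β = -0.205

Power = Φ(z_β) = Φ(-0.205) ≈ 0.419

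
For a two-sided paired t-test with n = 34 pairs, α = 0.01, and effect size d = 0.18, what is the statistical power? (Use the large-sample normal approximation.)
Power ≈ 0.06

Power calculation (paired t-test, normal approximation):
z_β = d · √n - z_{α/2}
z_β = 0.18 · √34 - 2.576
z_β = 0.18 · 5.831 - 2.576
z_β = -1.526

Power = Φ(z_β) = Φ(-1.526) ≈ 0.063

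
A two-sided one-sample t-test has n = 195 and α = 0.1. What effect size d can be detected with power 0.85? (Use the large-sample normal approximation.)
d ≈ 0.19

Minimum detectable effect (one-sample t-test, normal approximation):
d = (z_{α/2} + z_β) / √n
d = (1.645 + 1.036) / √195
d = 2.681 / 13.964
d ≈ 0.19

By Cohen's convention (0.2 small / 0.5 medium / 0.8 large): very small effect.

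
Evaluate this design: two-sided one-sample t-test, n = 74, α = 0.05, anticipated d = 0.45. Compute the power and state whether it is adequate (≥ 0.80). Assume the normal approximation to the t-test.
Power ≈ 0.97; the study is adequately powered (power ≥ 0.80)

Power calculation (one-sample t-test, normal approximation):
z_β = d · √n - z_{α/2}
z_β = 0.45 · √74 - 1.960
z_β = 0.45 · 8.602 - 1.960
z_β = 1.911

Power = Φ(z_β) = Φ(1.911) ≈ 0.972

Effect size d = 0.45 is small by Cohen's convention (0.2/0.5/0.8).

Threshold: power ≥ 0.80 is conventionally adequate.
Power ≈ 0.97 → the study is adequately powered (power ≥ 0.80).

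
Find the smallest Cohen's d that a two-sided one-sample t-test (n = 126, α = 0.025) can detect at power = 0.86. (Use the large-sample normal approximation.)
d ≈ 0.30

Minimum detectable effect (one-sample t-test, normal approximation):
d = (z_{α/2} + z_β) / √n
d = (2.241 + 1.080) / √126
d = 3.322 / 11.225
d ≈ 0.30

By Cohen's convention (0.2 small / 0.5 medium / 0.8 large): small effect.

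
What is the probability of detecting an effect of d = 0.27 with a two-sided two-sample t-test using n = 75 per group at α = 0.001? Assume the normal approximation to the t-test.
Power ≈ 0.05

Power calculation (two-sample t-test, normal approximation):
z_β = d · √(n/2) - z_{α/2}
z_β = 0.27 · √(75/2) - 3.291
z_β = 0.27 · 6.124 - 3.291
z_β = -1.637

Power = Φ(z_β) = Φ(-1.637) ≈ 0.051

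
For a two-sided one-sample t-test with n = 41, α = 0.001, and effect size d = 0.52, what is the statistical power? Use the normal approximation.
Power ≈ 0.52

Power calculation (one-sample t-test, normal approximation):
z_β = d · √n - z_{α/2}
z_β = 0.52 · √41 - 3.291
z_β = 0.52 · 6.403 - 3.291
z_β = 0.039

Power = Φ(z_β) = Φ(0.039) ≈ 0.516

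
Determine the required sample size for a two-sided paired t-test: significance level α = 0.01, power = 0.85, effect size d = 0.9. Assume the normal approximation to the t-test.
n = 17 pairs

Sample size formula (paired t-test, normal approximation):
n = ((z_{α/2} + z_β) / d)²

z_{α/2} = 2.576 (for α = 0.01, two-sided)
z_β = 1.036 (for power = 0.85)
d = 0.9

n = ((2.576 + 1.036) / 0.9)²
n = (4.013)²
n ≈ 16.10
Round up to the next whole number: n = 17 pairs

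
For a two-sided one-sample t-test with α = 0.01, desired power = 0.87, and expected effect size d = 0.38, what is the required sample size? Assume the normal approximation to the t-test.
n = 95

Sample size formula (one-sample t-test, normal approximation):
n = ((z_{α/2} + z_β) / d)²

z_{α/2} = 2.576 (for α = 0.01, two-sided)
z_β = 1.126 (for power = 0.87)
d = 0.38

n = ((2.576 + 1.126) / 0.38)²
n = (9.742)²
n ≈ 94.91
Round up to the next whole number: n = 95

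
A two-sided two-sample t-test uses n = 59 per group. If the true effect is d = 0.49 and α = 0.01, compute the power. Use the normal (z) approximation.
Power ≈ 0.53

Power calculation (two-sample t-test, normal approximation):
z_β = d · √(n/2) - z_{α/2}
z_β = 0.49 · √(59/2) - 2.576
z_β = 0.49 · 5.431 - 2.576
z_β = 0.086

Power = Φ(z_β) = Φ(0.086) ≈ 0.534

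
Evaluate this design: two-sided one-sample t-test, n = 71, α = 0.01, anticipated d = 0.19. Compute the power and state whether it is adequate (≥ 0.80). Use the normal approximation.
Power ≈ 0.16; the study is underpowered (power < 0.80)

Power calculation (one-sample t-test, normal approximation):
z_β = d · √n - z_{α/2}
z_β = 0.19 · √71 - 2.576
z_β = 0.19 · 8.426 - 2.576
z_β = -0.975

Power = Φ(z_β) = Φ(-0.975) ≈ 0.165

Effect size d = 0.19 is very small by Cohen's convention (0.2/0.5/0.8).

Threshold: power ≥ 0.80 is conventionally adequate.
Power ≈ 0.16 → the study is underpowered (power < 0.80).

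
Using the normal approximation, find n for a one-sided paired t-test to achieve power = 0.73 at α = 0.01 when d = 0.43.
n = 47 pairs

Sample size formula (paired t-test, normal approximation):
n = ((z_α + z_β) / d)²

z_α = 2.326 (for α = 0.01, one-sided)
z_β = 0.613 (for power = 0.73)
d = 0.43

n = ((2.326 + 0.613) / 0.43)²
n = (6.835)²
n ≈ 46.72
Round up to the next whole number: n = 47 pairs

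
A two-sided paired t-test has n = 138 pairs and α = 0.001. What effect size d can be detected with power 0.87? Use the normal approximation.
d ≈ 0.38

Minimum detectable effect (paired t-test, normal approximation):
d = (z_{α/2} + z_β) / √n
d = (3.291 + 1.126) / √138
d = 4.417 / 11.747
d ≈ 0.38

By Cohen's convention (0.2 small / 0.5 medium / 0.8 large): small effect.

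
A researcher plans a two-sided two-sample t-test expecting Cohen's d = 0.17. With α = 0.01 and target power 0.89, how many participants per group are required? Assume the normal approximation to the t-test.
n = 1001 per group

Sample size formula (two-sample t-test, normal approximation):
n = 2 · ((z_{α/2} + z_β) / d)²

z_{α/2} = 2.576 (for α = 0.01, two-sided)
z_β = 1.227 (for power = 0.89)
d = 0.17

n = 2 · ((2.576 + 1.227) / 0.17)²
n = 2 · (22.371)²
n ≈ 1000.92
Round up to the next whole number: n = 1001 per group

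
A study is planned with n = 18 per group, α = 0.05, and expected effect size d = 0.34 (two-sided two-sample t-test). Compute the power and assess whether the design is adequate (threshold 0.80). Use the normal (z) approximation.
Power ≈ 0.17; the study is underpowered (power < 0.80)

Power calculation (two-sample t-test, normal approximation):
z_β = d · √(n/2) - z_{α/2}
z_β = 0.34 · √(18/2) - 1.960
z_β = 0.34 · 3.000 - 1.960
z_β = -0.940

Power = Φ(z_β) = Φ(-0.940) ≈ 0.174

Effect size d = 0.34 is small by Cohen's convention (0.2/0.5/0.8).

Threshold: power ≥ 0.80 is conventionally adequate.
Power ≈ 0.17 → the study is underpowered (power < 0.80).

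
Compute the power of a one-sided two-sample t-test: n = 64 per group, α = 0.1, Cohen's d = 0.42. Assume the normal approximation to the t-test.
Power ≈ 0.86

Power calculation (two-sample t-test, normal approximation):
z_β = d · √(n/2) - z_α
z_β = 0.42 · √(64/2) - 1.282
z_β = 0.42 · 5.657 - 1.282
z_β = 1.094

Power = Φ(z_β) = Φ(1.094) ≈ 0.863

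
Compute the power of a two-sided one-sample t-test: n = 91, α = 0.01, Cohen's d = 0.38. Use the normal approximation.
Power ≈ 0.85

Power calculation (one-sample t-test, normal approximation):
z_β = d · √n - z_{α/2}
z_β = 0.38 · √91 - 2.576
z_β = 0.38 · 9.539 - 2.576
z_β = 1.049

Power = Φ(z_β) = Φ(1.049) ≈ 0.853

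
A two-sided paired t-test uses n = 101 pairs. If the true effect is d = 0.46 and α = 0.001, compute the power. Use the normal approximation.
Power ≈ 0.91

Power calculation (paired t-test, normal approximation):
z_β = d · √n - z_{α/2}
z_β = 0.46 · √101 - 3.291
z_β = 0.46 · 10.050 - 3.291
z_β = 1.332

Power = Φ(z_β) = Φ(1.332) ≈ 0.909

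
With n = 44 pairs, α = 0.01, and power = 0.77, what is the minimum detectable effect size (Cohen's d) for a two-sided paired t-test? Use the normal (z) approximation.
d ≈ 0.50

Minimum detectable effect (paired t-test, normal approximation):
d = (z_{α/2} + z_β) / √n
d = (2.576 + 0.739) / √44
d = 3.315 / 6.633
d ≈ 0.50

By Cohen's convention (0.2 small / 0.5 medium / 0.8 large): medium effect.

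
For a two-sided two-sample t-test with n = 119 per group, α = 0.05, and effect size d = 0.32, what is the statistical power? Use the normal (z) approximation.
Power ≈ 0.69

Power calculation (two-sample t-test, normal approximation):
z_β = d · √(n/2) - z_{α/2}
z_β = 0.32 · √(119/2) - 1.960
z_β = 0.32 · 7.714 - 1.960
z_β = 0.508

Power = Φ(z_β) = Φ(0.508) ≈ 0.694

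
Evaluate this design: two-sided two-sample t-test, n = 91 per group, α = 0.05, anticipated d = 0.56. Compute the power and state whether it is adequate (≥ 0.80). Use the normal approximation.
Power ≈ 0.97; the study is adequately powered (power ≥ 0.80)

Power calculation (two-sample t-test, normal approximation):
z_β = d · √(n/2) - z_{α/2}
z_β = 0.56 · √(91/2) - 1.960
z_β = 0.56 · 6.745 - 1.960
z_β = 1.817

Power = Φ(z_β) = Φ(1.817) ≈ 0.965

Effect size d = 0.56 is medium by Cohen's convention (0.2/0.5/0.8).

Threshold: power ≥ 0.80 is conventionally adequate.
Power ≈ 0.97 → the study is adequately powered (power ≥ 0.80).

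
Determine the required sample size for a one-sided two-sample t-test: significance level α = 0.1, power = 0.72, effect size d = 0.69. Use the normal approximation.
n = 15 per group

Sample size formula (two-sample t-test, normal approximation):
n = 2 · ((z_α + z_β) / d)²

z_α = 1.282 (for α = 0.1, one-sided)
z_β = 0.583 (for power = 0.72)
d = 0.69

n = 2 · ((1.282 + 0.583) / 0.69)²
n = 2 · (2.703)²
n ≈ 14.61
Round up to the next whole number: n = 15 per group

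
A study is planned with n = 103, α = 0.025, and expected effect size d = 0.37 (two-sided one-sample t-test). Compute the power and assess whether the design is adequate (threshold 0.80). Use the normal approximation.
Power ≈ 0.93; the study is adequately powered (power ≥ 0.80)

Power calculation (one-sample t-test, normal approximation):
z_β = d · √n - z_{α/2}
z_β = 0.37 · √103 - 2.241
z_β = 0.37 · 10.149 - 2.241
z_β = 1.514

Power = Φ(z_β) = Φ(1.514) ≈ 0.935

Effect size d = 0.37 is small by Cohen's convention (0.2/0.5/0.8).

Threshold: power ≥ 0.80 is conventionally adequate.
Power ≈ 0.93 → the study is adequately powered (power ≥ 0.80).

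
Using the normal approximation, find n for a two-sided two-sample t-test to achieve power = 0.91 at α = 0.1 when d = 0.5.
n = 72 per group

Sample size formula (two-sample t-test, normal approximation):
n = 2 · ((z_{α/2} + z_β) / d)²

z_{α/2} = 1.645 (for α = 0.1, two-sided)
z_β = 1.341 (for power = 0.91)
d = 0.5

n = 2 · ((1.645 + 1.341) / 0.5)²
n = 2 · (5.972)²
n ≈ 71.33
Round up to the next whole number: n = 72 per group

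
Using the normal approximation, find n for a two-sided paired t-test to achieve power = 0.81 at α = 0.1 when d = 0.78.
n = 11 pairs

Sample size formula (paired t-test, normal approximation):
n = ((z_{α/2} + z_β) / d)²

z_{α/2} = 1.645 (for α = 0.1, two-sided)
z_β = 0.878 (for power = 0.81)
d = 0.78

n = ((1.645 + 0.878) / 0.78)²
n = (3.235)²
n ≈ 10.47
Round up to the next whole number: n = 11 pairs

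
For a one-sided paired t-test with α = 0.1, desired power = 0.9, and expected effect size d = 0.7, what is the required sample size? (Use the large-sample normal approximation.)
n = 14 pairs

Sample size formula (paired t-test, normal approximation):
n = ((z_α + z_β) / d)²

z_α = 1.282 (for α = 0.1, one-sided)
z_β = 1.282 (for power = 0.9)
d = 0.7

n = ((1.282 + 1.282) / 0.7)²
n = (3.663)²
n ≈ 13.42
Round up to the next whole number: n = 14 pairs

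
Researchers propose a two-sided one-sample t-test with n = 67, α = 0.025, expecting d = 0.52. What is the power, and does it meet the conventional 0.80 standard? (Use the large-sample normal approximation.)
Power ≈ 0.98; the study is adequately powered (power ≥ 0.80)

Power calculation (one-sample t-test, normal approximation):
z_β = d · √n - z_{α/2}
z_β = 0.52 · √67 - 2.241
z_β = 0.52 · 8.185 - 2.241
z_β = 2.015

Power = Φ(z_β) = Φ(2.015) ≈ 0.978

Effect size d = 0.52 is medium by Cohen's convention (0.2/0.5/0.8).

Threshold: power ≥ 0.80 is conventionally adequate.
Power ≈ 0.98 → the study is adequately powered (power ≥ 0.80).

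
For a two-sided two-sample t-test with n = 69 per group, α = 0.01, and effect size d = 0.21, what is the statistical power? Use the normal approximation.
Power ≈ 0.09

Power calculation (two-sample t-test, normal approximation):
z_β = d · √(n/2) - z_{α/2}
z_β = 0.21 · √(69/2) - 2.576
z_β = 0.21 · 5.874 - 2.576
z_β = -1.342

Power = Φ(z_β) = Φ(-1.342) ≈ 0.090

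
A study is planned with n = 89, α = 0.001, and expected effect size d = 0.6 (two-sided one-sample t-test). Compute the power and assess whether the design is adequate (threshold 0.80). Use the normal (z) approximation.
Power ≈ 0.99; the study is adequately powered (power ≥ 0.80)

Power calculation (one-sample t-test, normal approximation):
z_β = d · √n - z_{α/2}
z_β = 0.6 · √89 - 3.291
z_β = 0.6 · 9.434 - 3.291
z_β = 2.370

Power = Φ(z_β) = Φ(2.370) ≈ 0.991

Effect size d = 0.6 is medium by Cohen's convention (0.2/0.5/0.8).

Threshold: power ≥ 0.80 is conventionally adequate.
Power ≈ 0.99 → the study is adequately powered (power ≥ 0.80).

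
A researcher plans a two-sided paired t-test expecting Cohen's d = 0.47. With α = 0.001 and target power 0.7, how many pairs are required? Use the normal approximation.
n = 66 pairs

Sample size formula (paired t-test, normal approximation):
n = ((z_{α/2} + z_β) / d)²

z_{α/2} = 3.291 (for α = 0.001, two-sided)
z_β = 0.524 (for power = 0.7)
d = 0.47

n = ((3.291 + 0.524) / 0.47)²
n = (8.117)²
n ≈ 65.89
Round up to the next whole number: n = 66 pairs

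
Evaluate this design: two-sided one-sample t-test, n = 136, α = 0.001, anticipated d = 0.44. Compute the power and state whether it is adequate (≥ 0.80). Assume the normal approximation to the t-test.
Power ≈ 0.97; the study is adequately powered (power ≥ 0.80)

Power calculation (one-sample t-test, normal approximation):
z_β = d · √n - z_{α/2}
z_β = 0.44 · √136 - 3.291
z_β = 0.44 · 11.662 - 3.291
z_β = 1.841

Power = Φ(z_β) = Φ(1.841) ≈ 0.967

Effect size d = 0.44 is small by Cohen's convention (0.2/0.5/0.8).

Threshold: power ≥ 0.80 is conventionally adequate.
Power ≈ 0.97 → the study is adequately powered (power ≥ 0.80).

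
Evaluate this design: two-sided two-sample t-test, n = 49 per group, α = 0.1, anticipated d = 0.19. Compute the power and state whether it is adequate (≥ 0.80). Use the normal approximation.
Power ≈ 0.24; the study is underpowered (power < 0.80)

Power calculation (two-sample t-test, normal approximation):
z_β = d · √(n/2) - z_{α/2}
z_β = 0.19 · √(49/2) - 1.645
z_β = 0.19 · 4.950 - 1.645
z_β = -0.704

Power = Φ(z_β) = Φ(-0.704) ≈ 0.241

Effect size d = 0.19 is very small by Cohen's convention (0.2/0.5/0.8).

Threshold: power ≥ 0.80 is conventionally adequate.
Power ≈ 0.24 → the study is underpowered (power < 0.80).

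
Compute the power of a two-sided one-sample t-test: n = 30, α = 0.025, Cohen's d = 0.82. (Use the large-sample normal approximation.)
Power ≈ 0.99

Power calculation (one-sample t-test, normal approximation):
z_β = d · √n - z_{α/2}
z_β = 0.82 · √30 - 2.241
z_β = 0.82 · 5.477 - 2.241
z_β = 2.250

Power = Φ(z_β) = Φ(2.250) ≈ 0.988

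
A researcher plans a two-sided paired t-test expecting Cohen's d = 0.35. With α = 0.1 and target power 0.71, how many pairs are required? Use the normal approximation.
n = 40 pairs

Sample size formula (paired t-test, normal approximation):
n = ((z_{α/2} + z_β) / d)²

z_{α/2} = 1.645 (for α = 0.1, two-sided)
z_β = 0.553 (for power = 0.71)
d = 0.35

n = ((1.645 + 0.553) / 0.35)²
n = (6.280)²
n ≈ 39.44
Round up to the next whole number: n = 40 pairs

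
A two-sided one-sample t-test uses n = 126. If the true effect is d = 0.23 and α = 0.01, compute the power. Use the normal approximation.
Power ≈ 0.50

Power calculation (one-sample t-test, normal approximation):
z_β = d · √n - z_{α/2}
z_β = 0.23 · √126 - 2.576
z_β = 0.23 · 11.225 - 2.576
z_β = 0.006

Power = Φ(z_β) = Φ(0.006) ≈ 0.502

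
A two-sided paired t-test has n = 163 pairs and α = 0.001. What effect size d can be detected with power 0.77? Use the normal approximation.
d ≈ 0.32

Minimum detectable effect (paired t-test, normal approximation):
d = (z_{α/2} + z_β) / √n
d = (3.291 + 0.739) / √163
d = 4.029 / 12.767
d ≈ 0.32

By Cohen's convention (0.2 small / 0.5 medium / 0.8 large): small effect.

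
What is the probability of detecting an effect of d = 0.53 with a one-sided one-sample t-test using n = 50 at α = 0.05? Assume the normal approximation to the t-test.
Power ≈ 0.98

Power calculation (one-sample t-test, normal approximation):
z_β = d · √n - z_α
z_β = 0.53 · √50 - 1.645
z_β = 0.53 · 7.071 - 1.645
z_β = 2.103

Power = Φ(z_β) = Φ(2.103) ≈ 0.982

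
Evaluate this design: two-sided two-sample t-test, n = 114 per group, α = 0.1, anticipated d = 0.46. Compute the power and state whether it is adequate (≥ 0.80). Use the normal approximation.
Power ≈ 0.97; the study is adequately powered (power ≥ 0.80)

Power calculation (two-sample t-test, normal approximation):
z_β = d · √(n/2) - z_{α/2}
z_β = 0.46 · √(114/2) - 1.645
z_β = 0.46 · 7.550 - 1.645
z_β = 1.828

Power = Φ(z_β) = Φ(1.828) ≈ 0.966

Effect size d = 0.46 is small by Cohen's convention (0.2/0.5/0.8).

Threshold: power ≥ 0.80 is conventionally adequate.
Power ≈ 0.97 → the study is adequately powered (power ≥ 0.80).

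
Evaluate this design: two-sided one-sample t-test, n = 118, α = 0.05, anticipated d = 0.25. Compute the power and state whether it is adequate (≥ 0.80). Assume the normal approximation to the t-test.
Power ≈ 0.78; the study is underpowered (power < 0.80)

Power calculation (one-sample t-test, normal approximation):
z_β = d · √n - z_{α/2}
z_β = 0.25 · √118 - 1.960
z_β = 0.25 · 10.863 - 1.960
z_β = 0.756

Power = Φ(z_β) = Φ(0.756) ≈ 0.775

Effect size d = 0.25 is small by Cohen's convention (0.2/0.5/0.8).

Threshold: power ≥ 0.80 is conventionally adequate.
Power ≈ 0.78 → the study is underpowered (power < 0.80).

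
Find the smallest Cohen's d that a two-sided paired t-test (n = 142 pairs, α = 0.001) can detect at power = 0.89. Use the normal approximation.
d ≈ 0.38

Minimum detectable effect (paired t-test, normal approximation):
d = (z_{α/2} + z_β) / √n
d = (3.291 + 1.227) / √142
d = 4.517 / 11.916
d ≈ 0.38

By Cohen's convention (0.2 small / 0.5 medium / 0.8 large): small effect.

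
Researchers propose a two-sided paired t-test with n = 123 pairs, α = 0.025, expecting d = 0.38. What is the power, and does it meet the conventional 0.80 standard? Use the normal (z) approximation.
Power ≈ 0.98; the study is adequately powered (power ≥ 0.80)

Power calculation (paired t-test, normal approximation):
z_β = d · √n - z_{α/2}
z_β = 0.38 · √123 - 2.241
z_β = 0.38 · 11.091 - 2.241
z_β = 1.973

Power = Φ(z_β) = Φ(1.973) ≈ 0.976

Effect size d = 0.38 is small by Cohen's convention (0.2/0.5/0.8).

Threshold: power ≥ 0.80 is conventionally adequate.
Power ≈ 0.98 → the study is adequately powered (power ≥ 0.80).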